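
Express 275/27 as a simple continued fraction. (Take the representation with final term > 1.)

[10; 5, 2, 2]

275 = 10·27 + 5
27 = 5·5 + 2
5 = 2·2 + 1
2 = 2·1 + 0  (stop)
So 275/27 = [10; 5, 2, 2].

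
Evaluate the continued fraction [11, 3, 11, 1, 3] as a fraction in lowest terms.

Fold from the inside: start with 3/1.
  1 + 1/3 = 4/3
  11 + 3/4 = 47/4
  3 + 4/47 = 145/47
  11 + 47/145 = 1642/145

1642/145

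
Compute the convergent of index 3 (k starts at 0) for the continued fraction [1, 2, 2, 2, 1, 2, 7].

17/12

Using pₖ = aₖpₖ₋₁ + pₖ₋₂, qₖ = aₖqₖ₋₁ + qₖ₋₂ (with p₋₁=1, p₋₂=0, q₋₁=0, q₋₂=1):
  k=0: a=1, p=1, q=1
  k=1: a=2, p=3, q=2
  k=2: a=2, p=7, q=5
  k=3: a=2, p=17, q=12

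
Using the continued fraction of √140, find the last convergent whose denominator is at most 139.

1621/137

√140 = [11; 1, 4, 1, 22, …] (period length 4).
Convergents:
  p_0/q_0 = 11/1
  p_1/q_1 = 12/1
  p_2/q_2 = 59/5
  p_3/q_3 = 71/6
  p_4/q_4 = 1621/137
  p_5/q_5 = 1692/143
q_4 = 137 ≤ 139 < 143 = q_5, so the answer is 1621/137.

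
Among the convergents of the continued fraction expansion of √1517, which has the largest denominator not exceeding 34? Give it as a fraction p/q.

740/19

√1517 = [38; 1, 18, 2, 18, 1, 76, …] (period length 6).
Convergents:
  p_0/q_0 = 38/1
  p_1/q_1 = 39/1
  p_2/q_2 = 740/19
  p_3/q_3 = 1519/39
q_2 = 19 ≤ 34 < 39 = q_3, so the answer is 740/19.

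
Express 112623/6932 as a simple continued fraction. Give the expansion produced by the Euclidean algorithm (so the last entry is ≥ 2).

112623 = 16×6932 + 1711
6932 = 4×1711 + 88
1711 = 19×88 + 39
88 = 2×39 + 10
39 = 3×10 + 9
10 = 1×9 + 1
9 = 9×1 + 0  (stop)
So 112623/6932 = [16; 4, 19, 2, 3, 1, 9].

[16; 4, 19, 2, 3, 1, 9]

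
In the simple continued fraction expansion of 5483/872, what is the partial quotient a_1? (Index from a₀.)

3

5483 = 6·872 + 251   →  a_0 = 6
872 = 3·251 + 119   →  a_1 = 3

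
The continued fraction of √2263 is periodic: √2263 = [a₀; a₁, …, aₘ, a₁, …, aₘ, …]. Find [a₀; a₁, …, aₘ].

a₀ = ⌊√2263⌋ = 47.
With m₀=0, d₀=1 and mₖ₊₁ = dₖaₖ − mₖ, dₖ₊₁ = (n − mₖ₊₁²)/dₖ, aₖ₊₁ = ⌊(a₀+mₖ₊₁)/dₖ₊₁⌋:
  k=1: m=47, d=54, a=1
  k=2: m=7, d=41, a=1
  k=3: m=34, d=27, a=3
  k=4: m=47, d=2, a=47
  k=5: m=47, d=27, a=3
  k=6: m=34, d=41, a=1
  k=7: m=7, d=54, a=1
  k=8: m=47, d=1, a=94
d=1 and a=2a₀=94 at k=8, so the next step gives (m, d) = (47, 54) again — its k=1 value — and the period has length 8.

[47; 1, 1, 3, 47, 3, 1, 1, 94]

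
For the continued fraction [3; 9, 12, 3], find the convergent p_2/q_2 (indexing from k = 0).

Using pₖ = aₖpₖ₋₁ + pₖ₋₂, qₖ = aₖqₖ₋₁ + qₖ₋₂ (with p₋₁=1, p₋₂=0, q₋₁=0, q₋₂=1):
  k=0: a=3, p=3, q=1
  k=1: a=9, p=28, q=9
  k=2: a=12, p=339, q=109

339/109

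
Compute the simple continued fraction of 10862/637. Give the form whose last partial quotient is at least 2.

[17; 19, 3, 3, 3]

10862 = 17×637 + 33
637 = 19×33 + 10
33 = 3×10 + 3
10 = 3×3 + 1
3 = 3×1 + 0  (stop)
So 10862/637 = [17; 19, 3, 3, 3].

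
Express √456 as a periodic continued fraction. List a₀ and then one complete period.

a₀ = ⌊√456⌋ = 21.
With m₀=0, d₀=1 and mₖ₊₁ = dₖaₖ − mₖ, dₖ₊₁ = (n − mₖ₊₁²)/dₖ, aₖ₊₁ = ⌊(a₀+mₖ₊₁)/dₖ₊₁⌋:
  k=1: m=21, d=15, a=2
  k=2: m=9, d=25, a=1
  k=3: m=16, d=8, a=4
  k=4: m=16, d=25, a=1
  k=5: m=9, d=15, a=2
  k=6: m=21, d=1, a=42
d=1 and a=2a₀=42 at k=6, so the next step gives (m, d) = (21, 15) again — its k=1 value — and the period has length 6.

[21; 2, 1, 4, 1, 2, 42]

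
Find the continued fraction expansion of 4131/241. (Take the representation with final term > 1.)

[17; 7, 11, 3]

4131 = 17·241 + 34
241 = 7·34 + 3
34 = 11·3 + 1
3 = 3·1 + 0  (stop)
So 4131/241 = [17; 7, 11, 3].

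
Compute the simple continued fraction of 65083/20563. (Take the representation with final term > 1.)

65083 = 3×20563 + 3394
20563 = 6×3394 + 199
3394 = 17×199 + 11
199 = 18×11 + 1
11 = 11×1 + 0  (stop)
So 65083/20563 = [3; 6, 17, 18, 11].

[3; 6, 17, 18, 11]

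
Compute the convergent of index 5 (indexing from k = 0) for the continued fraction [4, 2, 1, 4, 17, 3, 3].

3211/737

Using pₖ = aₖpₖ₋₁ + pₖ₋₂, qₖ = aₖqₖ₋₁ + qₖ₋₂ (with p₋₁=1, p₋₂=0, q₋₁=0, q₋₂=1):
  k=0: a=4, p=4, q=1
  k=1: a=2, p=9, q=2
  k=2: a=1, p=13, q=3
  k=3: a=4, p=61, q=14
  k=4: a=17, p=1050, q=241
  k=5: a=3, p=3211, q=737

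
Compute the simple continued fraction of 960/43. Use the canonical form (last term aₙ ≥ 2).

960 = 22×43 + 14
43 = 3×14 + 1
14 = 14×1 + 0  (stop)
So 960/43 = [22; 3, 14].

[22; 3, 14]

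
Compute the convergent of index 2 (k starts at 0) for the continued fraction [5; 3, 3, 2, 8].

53/10

Using pₖ = aₖpₖ₋₁ + pₖ₋₂, qₖ = aₖqₖ₋₁ + qₖ₋₂ (with p₋₁=1, p₋₂=0, q₋₁=0, q₋₂=1):
  k=0: a=5, p=5, q=1
  k=1: a=3, p=16, q=3
  k=2: a=3, p=53, q=10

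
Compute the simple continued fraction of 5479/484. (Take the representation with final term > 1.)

[11; 3, 8, 6, 3]

5479 = 11×484 + 155
484 = 3×155 + 19
155 = 8×19 + 3
19 = 6×3 + 1
3 = 3×1 + 0  (stop)
So 5479/484 = [11; 3, 8, 6, 3].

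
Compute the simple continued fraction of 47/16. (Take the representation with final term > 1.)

47 = 2·16 + 15
16 = 1·15 + 1
15 = 15·1 + 0  (stop)
So 47/16 = [2; 1, 15].

[2; 1, 15]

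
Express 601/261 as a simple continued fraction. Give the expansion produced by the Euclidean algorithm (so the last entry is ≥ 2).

601 = 2*261 + 79
261 = 3*79 + 24
79 = 3*24 + 7
24 = 3*7 + 3
7 = 2*3 + 1
3 = 3*1 + 0  (stop)
So 601/261 = [2; 3, 3, 3, 2, 3].

[2; 3, 3, 3, 2, 3]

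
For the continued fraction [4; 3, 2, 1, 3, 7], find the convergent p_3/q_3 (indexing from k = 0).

43/10

Using pₖ = aₖpₖ₋₁ + pₖ₋₂, qₖ = aₖqₖ₋₁ + qₖ₋₂ (with p₋₁=1, p₋₂=0, q₋₁=0, q₋₂=1):
  k=0: a=4, p=4, q=1
  k=1: a=3, p=13, q=3
  k=2: a=2, p=30, q=7
  k=3: a=1, p=43, q=10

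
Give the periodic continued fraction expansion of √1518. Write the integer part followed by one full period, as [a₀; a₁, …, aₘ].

[38; 1, 24, 1, 76]

a₀ = ⌊√1518⌋ = 38.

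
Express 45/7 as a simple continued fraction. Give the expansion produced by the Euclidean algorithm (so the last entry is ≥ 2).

45 = 6*7 + 3
7 = 2*3 + 1
3 = 3*1 + 0  (stop)
So 45/7 = [6; 2, 3].

[6; 2, 3]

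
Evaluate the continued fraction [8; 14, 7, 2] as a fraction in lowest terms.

1711/212

Fold from the inside: start with 2/1.
  7 + 1/2 = 15/2
  14 + 2/15 = 212/15
  8 + 15/212 = 1711/212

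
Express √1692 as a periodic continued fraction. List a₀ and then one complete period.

a₀ = ⌊√1692⌋ = 41.
With m₀=0, d₀=1 and mₖ₊₁ = dₖaₖ − mₖ, dₖ₊₁ = (n − mₖ₊₁²)/dₖ, aₖ₊₁ = ⌊(a₀+mₖ₊₁)/dₖ₊₁⌋:
  k=1: m=41, d=11, a=7
  k=2: m=36, d=36, a=2
  k=3: m=36, d=11, a=7
  k=4: m=41, d=1, a=82
d=1 and a=2a₀=82 at k=4, so the next step gives (m, d) = (41, 11) again — its k=1 value — and the period has length 4.

[41; 7, 2, 7, 82]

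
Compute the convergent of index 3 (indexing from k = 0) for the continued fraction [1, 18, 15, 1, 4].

Using pₖ = aₖpₖ₋₁ + pₖ₋₂, qₖ = aₖqₖ₋₁ + qₖ₋₂ (with p₋₁=1, p₋₂=0, q₋₁=0, q₋₂=1):
  k=0: a=1, p=1, q=1
  k=1: a=18, p=19, q=18
  k=2: a=15, p=286, q=271
  k=3: a=1, p=305, q=289

305/289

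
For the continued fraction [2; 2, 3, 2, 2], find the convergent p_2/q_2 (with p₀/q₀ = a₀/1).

17/7

Using pₖ = aₖpₖ₋₁ + pₖ₋₂, qₖ = aₖqₖ₋₁ + qₖ₋₂ (with p₋₁=1, p₋₂=0, q₋₁=0, q₋₂=1):
  k=0: a=2, p=2, q=1
  k=1: a=2, p=5, q=2
  k=2: a=3, p=17, q=7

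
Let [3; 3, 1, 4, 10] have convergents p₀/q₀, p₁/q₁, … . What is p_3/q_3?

62/19

Using pₖ = aₖpₖ₋₁ + pₖ₋₂, qₖ = aₖqₖ₋₁ + qₖ₋₂ (with p₋₁=1, p₋₂=0, q₋₁=0, q₋₂=1):
  k=0: a=3, p=3, q=1
  k=1: a=3, p=10, q=3
  k=2: a=1, p=13, q=4
  k=3: a=4, p=62, q=19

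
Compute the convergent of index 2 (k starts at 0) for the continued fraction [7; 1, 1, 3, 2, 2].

15/2

Using pₖ = aₖpₖ₋₁ + pₖ₋₂, qₖ = aₖqₖ₋₁ + qₖ₋₂ (with p₋₁=1, p₋₂=0, q₋₁=0, q₋₂=1):
  k=0: a=7, p=7, q=1
  k=1: a=1, p=8, q=1
  k=2: a=1, p=15, q=2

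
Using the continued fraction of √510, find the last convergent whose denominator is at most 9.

158/7

√510 = [22; 1, 1, 2, 1, 1, 44, …] (period length 6).
Convergents:
  p_0/q_0 = 22/1
  p_1/q_1 = 23/1
  p_2/q_2 = 45/2
  p_3/q_3 = 113/5
  p_4/q_4 = 158/7
  p_5/q_5 = 271/12
q_4 = 7 ≤ 9 < 12 = q_5, so the answer is 158/7.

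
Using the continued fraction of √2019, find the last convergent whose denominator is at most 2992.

√2019 = [44; 1, 13, 1, 88, …] (period length 4).
Convergents:
  p_0/q_0 = 44/1
  p_1/q_1 = 45/1
  p_2/q_2 = 629/14
  p_3/q_3 = 674/15
  p_4/q_4 = 59941/1334
  p_5/q_5 = 60615/1349
  p_6/q_6 = 847936/18871
q_5 = 1349 ≤ 2992 < 18871 = q_6, so the answer is 60615/1349.

60615/1349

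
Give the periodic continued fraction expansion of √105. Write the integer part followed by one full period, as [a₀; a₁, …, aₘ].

a₀ = ⌊√105⌋ = 10.
With m₀=0, d₀=1 and mₖ₊₁ = dₖaₖ − mₖ, dₖ₊₁ = (n − mₖ₊₁²)/dₖ, aₖ₊₁ = ⌊(a₀+mₖ₊₁)/dₖ₊₁⌋:
  k=1: m=10, d=5, a=4
  k=2: m=10, d=1, a=20
d=1 and a=2a₀=20 at k=2, so the next step gives (m, d) = (10, 5) again — its k=1 value — and the period has length 2.

[10; 4, 20]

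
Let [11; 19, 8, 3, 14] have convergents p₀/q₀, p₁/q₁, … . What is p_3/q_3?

5283/478

Using pₖ = aₖpₖ₋₁ + pₖ₋₂, qₖ = aₖqₖ₋₁ + qₖ₋₂ (with p₋₁=1, p₋₂=0, q₋₁=0, q₋₂=1):
  k=0: a=11, p=11, q=1
  k=1: a=19, p=210, q=19
  k=2: a=8, p=1691, q=153
  k=3: a=3, p=5283, q=478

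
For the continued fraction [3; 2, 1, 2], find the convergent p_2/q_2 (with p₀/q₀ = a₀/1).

Using pₖ = aₖpₖ₋₁ + pₖ₋₂, qₖ = aₖqₖ₋₁ + qₖ₋₂ (with p₋₁=1, p₋₂=0, q₋₁=0, q₋₂=1):
  k=0: a=3, p=3, q=1
  k=1: a=2, p=7, q=2
  k=2: a=1, p=10, q=3

10/3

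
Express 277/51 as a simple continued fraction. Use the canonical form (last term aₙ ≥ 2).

[5; 2, 3, 7]

277 = 5×51 + 22
51 = 2×22 + 7
22 = 3×7 + 1
7 = 7×1 + 0  (stop)
So 277/51 = [5; 2, 3, 7].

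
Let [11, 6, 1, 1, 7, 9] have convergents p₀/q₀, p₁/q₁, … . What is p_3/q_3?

Using pₖ = aₖpₖ₋₁ + pₖ₋₂, qₖ = aₖqₖ₋₁ + qₖ₋₂ (with p₋₁=1, p₋₂=0, q₋₁=0, q₋₂=1):
  k=0: a=11, p=11, q=1
  k=1: a=6, p=67, q=6
  k=2: a=1, p=78, q=7
  k=3: a=1, p=145, q=13

145/13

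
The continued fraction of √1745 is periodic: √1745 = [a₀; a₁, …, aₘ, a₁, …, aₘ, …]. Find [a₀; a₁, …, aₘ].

[41; 1, 3, 2, 2, 3, 1, 82]

a₀ = ⌊√1745⌋ = 41.
With m₀=0, d₀=1 and mₖ₊₁ = dₖaₖ − mₖ, dₖ₊₁ = (n − mₖ₊₁²)/dₖ, aₖ₊₁ = ⌊(a₀+mₖ₊₁)/dₖ₊₁⌋:
  k=1: m=41, d=64, a=1
  k=2: m=23, d=19, a=3
  k=3: m=34, d=31, a=2
  k=4: m=28, d=31, a=2
  k=5: m=34, d=19, a=3
  k=6: m=23, d=64, a=1
  k=7: m=41, d=1, a=82
d=1 and a=2a₀=82 at k=7, so the next step gives (m, d) = (41, 64) again — its k=1 value — and the period has length 7.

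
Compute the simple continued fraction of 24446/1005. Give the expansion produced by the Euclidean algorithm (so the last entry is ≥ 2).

24446 = 24×1005 + 326
1005 = 3×326 + 27
326 = 12×27 + 2
27 = 13×2 + 1
2 = 2×1 + 0  (stop)
So 24446/1005 = [24; 3, 12, 13, 2].

[24; 3, 12, 13, 2]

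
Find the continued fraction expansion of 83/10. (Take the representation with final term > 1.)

[8; 3, 3]

83 = 8*10 + 3
10 = 3*3 + 1
3 = 3*1 + 0  (stop)
So 83/10 = [8; 3, 3].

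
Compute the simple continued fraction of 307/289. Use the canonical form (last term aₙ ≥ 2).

307 = 1·289 + 18
289 = 16·18 + 1
18 = 18·1 + 0  (stop)
So 307/289 = [1; 16, 18].

[1; 16, 18]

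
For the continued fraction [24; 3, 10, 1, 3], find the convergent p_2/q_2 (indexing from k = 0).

754/31

Using pₖ = aₖpₖ₋₁ + pₖ₋₂, qₖ = aₖqₖ₋₁ + qₖ₋₂ (with p₋₁=1, p₋₂=0, q₋₁=0, q₋₂=1):
  k=0: a=24, p=24, q=1
  k=1: a=3, p=73, q=3
  k=2: a=10, p=754, q=31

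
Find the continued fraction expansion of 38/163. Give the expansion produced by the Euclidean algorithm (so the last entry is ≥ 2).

[0; 4, 3, 2, 5]

38 = 0*163 + 38
163 = 4*38 + 11
38 = 3*11 + 5
11 = 2*5 + 1
5 = 5*1 + 0  (stop)
So 38/163 = [0; 4, 3, 2, 5].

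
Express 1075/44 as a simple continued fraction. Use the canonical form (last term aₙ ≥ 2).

1075 = 24×44 + 19
44 = 2×19 + 6
19 = 3×6 + 1
6 = 6×1 + 0  (stop)
So 1075/44 = [24; 2, 3, 6].

[24; 2, 3, 6]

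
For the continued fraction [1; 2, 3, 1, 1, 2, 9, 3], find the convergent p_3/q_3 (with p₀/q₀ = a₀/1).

Using pₖ = aₖpₖ₋₁ + pₖ₋₂, qₖ = aₖqₖ₋₁ + qₖ₋₂ (with p₋₁=1, p₋₂=0, q₋₁=0, q₋₂=1):
  k=0: a=1, p=1, q=1
  k=1: a=2, p=3, q=2
  k=2: a=3, p=10, q=7
  k=3: a=1, p=13, q=9

13/9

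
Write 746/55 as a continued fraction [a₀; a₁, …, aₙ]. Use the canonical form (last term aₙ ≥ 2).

746 = 13·55 + 31
55 = 1·31 + 24
31 = 1·24 + 7
24 = 3·7 + 3
7 = 2·3 + 1
3 = 3·1 + 0  (stop)
So 746/55 = [13; 1, 1, 3, 2, 3].

[13; 1, 1, 3, 2, 3]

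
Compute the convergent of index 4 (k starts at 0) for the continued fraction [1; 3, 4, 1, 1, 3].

38/29

Using pₖ = aₖpₖ₋₁ + pₖ₋₂, qₖ = aₖqₖ₋₁ + qₖ₋₂ (with p₋₁=1, p₋₂=0, q₋₁=0, q₋₂=1):
  k=0: a=1, p=1, q=1
  k=1: a=3, p=4, q=3
  k=2: a=4, p=17, q=13
  k=3: a=1, p=21, q=16
  k=4: a=1, p=38, q=29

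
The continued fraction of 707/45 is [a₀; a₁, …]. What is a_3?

707 = 15·45 + 32   →  a_0 = 15
45 = 1·32 + 13   →  a_1 = 1
32 = 2·13 + 6   →  a_2 = 2
13 = 2·6 + 1   →  a_3 = 2

2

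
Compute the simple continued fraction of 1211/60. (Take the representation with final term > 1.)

[20; 5, 2, 5]

1211 = 20×60 + 11
60 = 5×11 + 5
11 = 2×5 + 1
5 = 5×1 + 0  (stop)
So 1211/60 = [20; 5, 2, 5].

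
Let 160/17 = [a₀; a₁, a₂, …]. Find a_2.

2

160 = 9·17 + 7   →  a_0 = 9
17 = 2·7 + 3   →  a_1 = 2
7 = 2·3 + 1   →  a_2 = 2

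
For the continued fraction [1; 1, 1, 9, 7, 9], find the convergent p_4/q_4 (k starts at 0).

Using pₖ = aₖpₖ₋₁ + pₖ₋₂, qₖ = aₖqₖ₋₁ + qₖ₋₂ (with p₋₁=1, p₋₂=0, q₋₁=0, q₋₂=1):
  k=0: a=1, p=1, q=1
  k=1: a=1, p=2, q=1
  k=2: a=1, p=3, q=2
  k=3: a=9, p=29, q=19
  k=4: a=7, p=206, q=135

206/135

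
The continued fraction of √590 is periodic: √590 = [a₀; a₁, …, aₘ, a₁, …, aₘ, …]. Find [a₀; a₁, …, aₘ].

a₀ = ⌊√590⌋ = 24.
With m₀=0, d₀=1 and mₖ₊₁ = dₖaₖ − mₖ, dₖ₊₁ = (n − mₖ₊₁²)/dₖ, aₖ₊₁ = ⌊(a₀+mₖ₊₁)/dₖ₊₁⌋:
  k=1: m=24, d=14, a=3
  k=2: m=18, d=19, a=2
  k=3: m=20, d=10, a=4
  k=4: m=20, d=19, a=2
  k=5: m=18, d=14, a=3
  k=6: m=24, d=1, a=48
d=1 and a=2a₀=48 at k=6, so the next step gives (m, d) = (24, 14) again — its k=1 value — and the period has length 6.

[24; 3, 2, 4, 2, 3, 48]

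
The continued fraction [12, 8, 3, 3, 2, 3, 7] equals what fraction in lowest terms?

57972/4783

Using pₖ = aₖpₖ₋₁ + pₖ₋₂ and qₖ = aₖqₖ₋₁ + qₖ₋₂:
  k=0: a=12, p=12, q=1
  k=1: a=8, p=97, q=8
  k=2: a=3, p=303, q=25
  k=3: a=3, p=1006, q=83
  k=4: a=2, p=2315, q=191
  k=5: a=3, p=7951, q=656
  k=6: a=7, p=57972, q=4783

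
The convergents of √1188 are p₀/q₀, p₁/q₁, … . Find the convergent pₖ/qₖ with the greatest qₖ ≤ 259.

√1188 = [34; 2, 7, 6, 7, 2, 68, …] (period length 6).
Convergents:
  p_0/q_0 = 34/1
  p_1/q_1 = 69/2
  p_2/q_2 = 517/15
  p_3/q_3 = 3171/92
  p_4/q_4 = 22714/659
q_3 = 92 ≤ 259 < 659 = q_4, so the answer is 3171/92.

3171/92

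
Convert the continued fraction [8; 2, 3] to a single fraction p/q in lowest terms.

59/7

Fold from the inside: start with 3/1.
  2 + 1/3 = 7/3
  8 + 3/7 = 59/7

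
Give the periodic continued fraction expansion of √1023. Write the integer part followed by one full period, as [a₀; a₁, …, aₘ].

[31; 1, 62]

a₀ = ⌊√1023⌋ = 31.
With m₀=0, d₀=1 and mₖ₊₁ = dₖaₖ − mₖ, dₖ₊₁ = (n − mₖ₊₁²)/dₖ, aₖ₊₁ = ⌊(a₀+mₖ₊₁)/dₖ₊₁⌋:
  k=1: m=31, d=62, a=1
  k=2: m=31, d=1, a=62
d=1 and a=2a₀=62 at k=2, so the next step gives (m, d) = (31, 62) again — its k=1 value — and the period has length 2.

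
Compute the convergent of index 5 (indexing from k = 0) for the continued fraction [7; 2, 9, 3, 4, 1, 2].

Using pₖ = aₖpₖ₋₁ + pₖ₋₂, qₖ = aₖqₖ₋₁ + qₖ₋₂ (with p₋₁=1, p₋₂=0, q₋₁=0, q₋₂=1):
  k=0: a=7, p=7, q=1
  k=1: a=2, p=15, q=2
  k=2: a=9, p=142, q=19
  k=3: a=3, p=441, q=59
  k=4: a=4, p=1906, q=255
  k=5: a=1, p=2347, q=314

2347/314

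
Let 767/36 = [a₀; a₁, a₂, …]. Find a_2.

3

767 = 21·36 + 11   →  a_0 = 21
36 = 3·11 + 3   →  a_1 = 3
11 = 3·3 + 2   →  a_2 = 3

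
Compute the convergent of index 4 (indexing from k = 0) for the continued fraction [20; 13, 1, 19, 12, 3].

Using pₖ = aₖpₖ₋₁ + pₖ₋₂, qₖ = aₖqₖ₋₁ + qₖ₋₂ (with p₋₁=1, p₋₂=0, q₋₁=0, q₋₂=1):
  k=0: a=20, p=20, q=1
  k=1: a=13, p=261, q=13
  k=2: a=1, p=281, q=14
  k=3: a=19, p=5600, q=279
  k=4: a=12, p=67481, q=3362

67481/3362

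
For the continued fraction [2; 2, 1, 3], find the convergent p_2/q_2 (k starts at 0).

Using pₖ = aₖpₖ₋₁ + pₖ₋₂, qₖ = aₖqₖ₋₁ + qₖ₋₂ (with p₋₁=1, p₋₂=0, q₋₁=0, q₋₂=1):
  k=0: a=2, p=2, q=1
  k=1: a=2, p=5, q=2
  k=2: a=1, p=7, q=3

7/3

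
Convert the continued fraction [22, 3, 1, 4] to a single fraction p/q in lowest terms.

423/19

Using pₖ = aₖpₖ₋₁ + pₖ₋₂ and qₖ = aₖqₖ₋₁ + qₖ₋₂:
  k=0: a=22, p=22, q=1
  k=1: a=3, p=67, q=3
  k=2: a=1, p=89, q=4
  k=3: a=4, p=423, q=19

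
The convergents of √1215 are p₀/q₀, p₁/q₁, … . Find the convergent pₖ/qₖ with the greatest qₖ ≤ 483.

16801/482

√1215 = [34; 1, 5, 1, 68, …] (period length 4).
Convergents:
  p_0/q_0 = 34/1
  p_1/q_1 = 35/1
  p_2/q_2 = 209/6
  p_3/q_3 = 244/7
  p_4/q_4 = 16801/482
  p_5/q_5 = 17045/489
q_4 = 482 ≤ 483 < 489 = q_5, so the answer is 16801/482.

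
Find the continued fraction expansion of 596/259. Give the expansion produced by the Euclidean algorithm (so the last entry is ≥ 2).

[2; 3, 3, 8, 3]

596 = 2·259 + 78
259 = 3·78 + 25
78 = 3·25 + 3
25 = 8·3 + 1
3 = 3·1 + 0  (stop)
So 596/259 = [2; 3, 3, 8, 3].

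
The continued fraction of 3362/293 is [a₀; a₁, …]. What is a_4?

1

3362 = 11·293 + 139   →  a_0 = 11
293 = 2·139 + 15   →  a_1 = 2
139 = 9·15 + 4   →  a_2 = 9
15 = 3·4 + 3   →  a_3 = 3
4 = 1·3 + 1   →  a_4 = 1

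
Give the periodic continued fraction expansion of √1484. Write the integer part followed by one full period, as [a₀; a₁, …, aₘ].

[38; 1, 1, 10, 1, 1, 76]

a₀ = ⌊√1484⌋ = 38.
With m₀=0, d₀=1 and mₖ₊₁ = dₖaₖ − mₖ, dₖ₊₁ = (n − mₖ₊₁²)/dₖ, aₖ₊₁ = ⌊(a₀+mₖ₊₁)/dₖ₊₁⌋:
  k=1: m=38, d=40, a=1
  k=2: m=2, d=37, a=1
  k=3: m=35, d=7, a=10
  k=4: m=35, d=37, a=1
  k=5: m=2, d=40, a=1
  k=6: m=38, d=1, a=76
d=1 and a=2a₀=76 at k=6, so the next step gives (m, d) = (38, 40) again — its k=1 value — and the period has length 6.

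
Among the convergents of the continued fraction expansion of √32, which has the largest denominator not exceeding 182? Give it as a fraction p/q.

√32 = [5; 1, 1, 1, 10, …] (period length 4).
Convergents:
  p_0/q_0 = 5/1
  p_1/q_1 = 6/1
  p_2/q_2 = 11/2
  p_3/q_3 = 17/3
  p_4/q_4 = 181/32
  p_5/q_5 = 198/35
  p_6/q_6 = 379/67
  p_7/q_7 = 577/102
  p_8/q_8 = 6149/1087
q_7 = 102 ≤ 182 < 1087 = q_8, so the answer is 577/102.

577/102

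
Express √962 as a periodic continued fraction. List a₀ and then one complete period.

a₀ = ⌊√962⌋ = 31.
With m₀=0, d₀=1 and mₖ₊₁ = dₖaₖ − mₖ, dₖ₊₁ = (n − mₖ₊₁²)/dₖ, aₖ₊₁ = ⌊(a₀+mₖ₊₁)/dₖ₊₁⌋:
  k=1: m=31, d=1, a=62
d=1 and a=2a₀=62 at k=1, so the next step gives (m, d) = (31, 1) again — its k=1 value — and the period has length 1.

[31; 62]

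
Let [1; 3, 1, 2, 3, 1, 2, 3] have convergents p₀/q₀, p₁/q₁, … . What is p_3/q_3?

14/11

Using pₖ = aₖpₖ₋₁ + pₖ₋₂, qₖ = aₖqₖ₋₁ + qₖ₋₂ (with p₋₁=1, p₋₂=0, q₋₁=0, q₋₂=1):
  k=0: a=1, p=1, q=1
  k=1: a=3, p=4, q=3
  k=2: a=1, p=5, q=4
  k=3: a=2, p=14, q=11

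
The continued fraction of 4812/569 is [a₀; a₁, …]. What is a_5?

4812 = 8·569 + 260   →  a_0 = 8
569 = 2·260 + 49   →  a_1 = 2
260 = 5·49 + 15   →  a_2 = 5
49 = 3·15 + 4   →  a_3 = 3
15 = 3·4 + 3   →  a_4 = 3
4 = 1·3 + 1   →  a_5 = 1

1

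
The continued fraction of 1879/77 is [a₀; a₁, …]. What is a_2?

2

1879 = 24·77 + 31   →  a_0 = 24
77 = 2·31 + 15   →  a_1 = 2
31 = 2·15 + 1   →  a_2 = 2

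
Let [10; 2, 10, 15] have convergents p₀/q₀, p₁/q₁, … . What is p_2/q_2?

220/21

Using pₖ = aₖpₖ₋₁ + pₖ₋₂, qₖ = aₖqₖ₋₁ + qₖ₋₂ (with p₋₁=1, p₋₂=0, q₋₁=0, q₋₂=1):
  k=0: a=10, p=10, q=1
  k=1: a=2, p=21, q=2
  k=2: a=10, p=220, q=21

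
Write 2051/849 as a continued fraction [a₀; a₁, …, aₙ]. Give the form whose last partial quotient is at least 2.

2051 = 2*849 + 353
849 = 2*353 + 143
353 = 2*143 + 67
143 = 2*67 + 9
67 = 7*9 + 4
9 = 2*4 + 1
4 = 4*1 + 0  (stop)
So 2051/849 = [2; 2, 2, 2, 7, 2, 4].

[2; 2, 2, 2, 7, 2, 4]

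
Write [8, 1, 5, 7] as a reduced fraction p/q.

Using pₖ = aₖpₖ₋₁ + pₖ₋₂ and qₖ = aₖqₖ₋₁ + qₖ₋₂:
  k=0: a=8, p=8, q=1
  k=1: a=1, p=9, q=1
  k=2: a=5, p=53, q=6
  k=3: a=7, p=380, q=43

380/43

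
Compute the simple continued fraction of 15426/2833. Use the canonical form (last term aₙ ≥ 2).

15426 = 5*2833 + 1261
2833 = 2*1261 + 311
1261 = 4*311 + 17
311 = 18*17 + 5
17 = 3*5 + 2
5 = 2*2 + 1
2 = 2*1 + 0  (stop)
So 15426/2833 = [5; 2, 4, 18, 3, 2, 2].

[5; 2, 4, 18, 3, 2, 2]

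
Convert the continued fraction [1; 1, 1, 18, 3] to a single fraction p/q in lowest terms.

171/113

Fold from the inside: start with 3/1.
  18 + 1/3 = 55/3
  1 + 3/55 = 58/55
  1 + 55/58 = 113/58
  1 + 58/113 = 171/113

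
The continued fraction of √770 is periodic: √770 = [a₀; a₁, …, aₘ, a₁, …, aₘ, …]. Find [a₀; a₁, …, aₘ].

[27; 1, 2, 1, 54]

a₀ = ⌊√770⌋ = 27.
With m₀=0, d₀=1 and mₖ₊₁ = dₖaₖ − mₖ, dₖ₊₁ = (n − mₖ₊₁²)/dₖ, aₖ₊₁ = ⌊(a₀+mₖ₊₁)/dₖ₊₁⌋:
  k=1: m=27, d=41, a=1
  k=2: m=14, d=14, a=2
  k=3: m=14, d=41, a=1
  k=4: m=27, d=1, a=54
d=1 and a=2a₀=54 at k=4, so the next step gives (m, d) = (27, 41) again — its k=1 value — and the period has length 4.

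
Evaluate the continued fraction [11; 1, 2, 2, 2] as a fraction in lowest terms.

199/17

Using pₖ = aₖpₖ₋₁ + pₖ₋₂ and qₖ = aₖqₖ₋₁ + qₖ₋₂:
  k=0: a=11, p=11, q=1
  k=1: a=1, p=12, q=1
  k=2: a=2, p=35, q=3
  k=3: a=2, p=82, q=7
  k=4: a=2, p=199, q=17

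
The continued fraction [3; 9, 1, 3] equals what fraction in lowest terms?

121/39

Using pₖ = aₖpₖ₋₁ + pₖ₋₂ and qₖ = aₖqₖ₋₁ + qₖ₋₂:
  k=0: a=3, p=3, q=1
  k=1: a=9, p=28, q=9
  k=2: a=1, p=31, q=10
  k=3: a=3, p=121, q=39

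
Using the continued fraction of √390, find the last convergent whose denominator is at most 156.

3061/155

√390 = [19; 1, 2, 1, 38, …] (period length 4).
Convergents:
  p_0/q_0 = 19/1
  p_1/q_1 = 20/1
  p_2/q_2 = 59/3
  p_3/q_3 = 79/4
  p_4/q_4 = 3061/155
  p_5/q_5 = 3140/159
q_4 = 155 ≤ 156 < 159 = q_5, so the answer is 3061/155.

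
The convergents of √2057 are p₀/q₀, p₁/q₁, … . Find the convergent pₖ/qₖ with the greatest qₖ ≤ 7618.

√2057 = [45; 2, 1, 4, 1, 2, 90, …] (period length 6).
Convergents:
  p_0/q_0 = 45/1
  p_1/q_1 = 91/2
  p_2/q_2 = 136/3
  p_3/q_3 = 635/14
  p_4/q_4 = 771/17
  p_5/q_5 = 2177/48
  p_6/q_6 = 196701/4337
  p_7/q_7 = 395579/8722
q_6 = 4337 ≤ 7618 < 8722 = q_7, so the answer is 196701/4337.

196701/4337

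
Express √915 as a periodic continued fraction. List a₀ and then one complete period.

[30; 4, 60]

a₀ = ⌊√915⌋ = 30.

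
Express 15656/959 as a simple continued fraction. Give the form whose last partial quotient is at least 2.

[16; 3, 13, 1, 1, 3, 3]

15656 = 16×959 + 312
959 = 3×312 + 23
312 = 13×23 + 13
23 = 1×13 + 10
13 = 1×10 + 3
10 = 3×3 + 1
3 = 3×1 + 0  (stop)
So 15656/959 = [16; 3, 13, 1, 1, 3, 3].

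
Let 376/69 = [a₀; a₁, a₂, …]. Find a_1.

2

376 = 5·69 + 31   →  a_0 = 5
69 = 2·31 + 7   →  a_1 = 2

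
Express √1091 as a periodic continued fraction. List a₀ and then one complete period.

[33; 33, 66]

a₀ = ⌊√1091⌋ = 33.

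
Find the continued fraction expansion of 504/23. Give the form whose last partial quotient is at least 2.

[21; 1, 10, 2]

504 = 21×23 + 21
23 = 1×21 + 2
21 = 10×2 + 1
2 = 2×1 + 0  (stop)
So 504/23 = [21; 1, 10, 2].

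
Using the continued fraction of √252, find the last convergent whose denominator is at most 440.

4048/255

√252 = [15; 1, 6, 1, 30, …] (period length 4).
Convergents:
  p_0/q_0 = 15/1
  p_1/q_1 = 16/1
  p_2/q_2 = 111/7
  p_3/q_3 = 127/8
  p_4/q_4 = 3921/247
  p_5/q_5 = 4048/255
  p_6/q_6 = 28209/1777
q_5 = 255 ≤ 440 < 1777 = q_6, so the answer is 4048/255.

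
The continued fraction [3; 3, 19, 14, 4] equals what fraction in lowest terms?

11041/3318

Fold from the inside: start with 4/1.
  14 + 1/4 = 57/4
  19 + 4/57 = 1087/57
  3 + 57/1087 = 3318/1087
  3 + 1087/3318 = 11041/3318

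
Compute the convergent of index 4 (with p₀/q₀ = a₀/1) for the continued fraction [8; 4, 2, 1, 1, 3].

Using pₖ = aₖpₖ₋₁ + pₖ₋₂, qₖ = aₖqₖ₋₁ + qₖ₋₂ (with p₋₁=1, p₋₂=0, q₋₁=0, q₋₂=1):
  k=0: a=8, p=8, q=1
  k=1: a=4, p=33, q=4
  k=2: a=2, p=74, q=9
  k=3: a=1, p=107, q=13
  k=4: a=1, p=181, q=22

181/22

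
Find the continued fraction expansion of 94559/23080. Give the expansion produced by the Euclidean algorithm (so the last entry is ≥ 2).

[4; 10, 3, 4, 12, 14]

94559 = 4*23080 + 2239
23080 = 10*2239 + 690
2239 = 3*690 + 169
690 = 4*169 + 14
169 = 12*14 + 1
14 = 14*1 + 0  (stop)
So 94559/23080 = [4; 10, 3, 4, 12, 14].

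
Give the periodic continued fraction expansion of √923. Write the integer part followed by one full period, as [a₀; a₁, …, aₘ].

a₀ = ⌊√923⌋ = 30.
With m₀=0, d₀=1 and mₖ₊₁ = dₖaₖ − mₖ, dₖ₊₁ = (n − mₖ₊₁²)/dₖ, aₖ₊₁ = ⌊(a₀+mₖ₊₁)/dₖ₊₁⌋:
  k=1: m=30, d=23, a=2
  k=2: m=16, d=29, a=1
  k=3: m=13, d=26, a=1
  k=4: m=13, d=29, a=1
  k=5: m=16, d=23, a=2
  k=6: m=30, d=1, a=60
d=1 and a=2a₀=60 at k=6, so the next step gives (m, d) = (30, 23) again — its k=1 value — and the period has length 6.

[30; 2, 1, 1, 1, 2, 60]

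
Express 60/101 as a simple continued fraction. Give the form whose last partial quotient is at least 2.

[0; 1, 1, 2, 6, 3]

60 = 0×101 + 60
101 = 1×60 + 41
60 = 1×41 + 19
41 = 2×19 + 3
19 = 6×3 + 1
3 = 3×1 + 0  (stop)
So 60/101 = [0; 1, 1, 2, 6, 3].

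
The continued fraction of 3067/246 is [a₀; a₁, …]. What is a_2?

3067 = 12·246 + 115   →  a_0 = 12
246 = 2·115 + 16   →  a_1 = 2
115 = 7·16 + 3   →  a_2 = 7

7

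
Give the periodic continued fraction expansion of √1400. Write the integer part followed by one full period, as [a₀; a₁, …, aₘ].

a₀ = ⌊√1400⌋ = 37.
With m₀=0, d₀=1 and mₖ₊₁ = dₖaₖ − mₖ, dₖ₊₁ = (n − mₖ₊₁²)/dₖ, aₖ₊₁ = ⌊(a₀+mₖ₊₁)/dₖ₊₁⌋:
  k=1: m=37, d=31, a=2
  k=2: m=25, d=25, a=2
  k=3: m=25, d=31, a=2
  k=4: m=37, d=1, a=74
d=1 and a=2a₀=74 at k=4, so the next step gives (m, d) = (37, 31) again — its k=1 value — and the period has length 4.

[37; 2, 2, 2, 74]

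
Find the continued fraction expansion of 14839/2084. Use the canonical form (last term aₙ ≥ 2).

14839 = 7*2084 + 251
2084 = 8*251 + 76
251 = 3*76 + 23
76 = 3*23 + 7
23 = 3*7 + 2
7 = 3*2 + 1
2 = 2*1 + 0  (stop)
So 14839/2084 = [7; 8, 3, 3, 3, 3, 2].

[7; 8, 3, 3, 3, 3, 2]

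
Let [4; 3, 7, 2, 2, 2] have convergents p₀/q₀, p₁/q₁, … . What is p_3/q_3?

Using pₖ = aₖpₖ₋₁ + pₖ₋₂, qₖ = aₖqₖ₋₁ + qₖ₋₂ (with p₋₁=1, p₋₂=0, q₋₁=0, q₋₂=1):
  k=0: a=4, p=4, q=1
  k=1: a=3, p=13, q=3
  k=2: a=7, p=95, q=22
  k=3: a=2, p=203, q=47

203/47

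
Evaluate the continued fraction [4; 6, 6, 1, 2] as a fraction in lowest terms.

512/123

Fold from the inside: start with 2/1.
  1 + 1/2 = 3/2
  6 + 2/3 = 20/3
  6 + 3/20 = 123/20
  4 + 20/123 = 512/123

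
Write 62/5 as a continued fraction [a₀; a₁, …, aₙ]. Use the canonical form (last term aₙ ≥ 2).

[12; 2, 2]

62 = 12*5 + 2
5 = 2*2 + 1
2 = 2*1 + 0  (stop)
So 62/5 = [12; 2, 2].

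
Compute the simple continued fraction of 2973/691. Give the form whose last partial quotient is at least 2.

[4; 3, 3, 3, 1, 3, 4]

2973 = 4*691 + 209
691 = 3*209 + 64
209 = 3*64 + 17
64 = 3*17 + 13
17 = 1*13 + 4
13 = 3*4 + 1
4 = 4*1 + 0  (stop)
So 2973/691 = [4; 3, 3, 3, 1, 3, 4].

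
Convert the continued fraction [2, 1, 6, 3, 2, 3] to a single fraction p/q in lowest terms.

Using pₖ = aₖpₖ₋₁ + pₖ₋₂ and qₖ = aₖqₖ₋₁ + qₖ₋₂:
  k=0: a=2, p=2, q=1
  k=1: a=1, p=3, q=1
  k=2: a=6, p=20, q=7
  k=3: a=3, p=63, q=22
  k=4: a=2, p=146, q=51
  k=5: a=3, p=501, q=175

501/175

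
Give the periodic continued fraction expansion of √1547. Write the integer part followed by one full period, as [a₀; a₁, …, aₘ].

a₀ = ⌊√1547⌋ = 39.

[39; 3, 78]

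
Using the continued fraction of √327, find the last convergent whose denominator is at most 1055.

7830/433

√327 = [18; 12, 36, …] (period length 2).
Convergents:
  p_0/q_0 = 18/1
  p_1/q_1 = 217/12
  p_2/q_2 = 7830/433
  p_3/q_3 = 94177/5208
q_2 = 433 ≤ 1055 < 5208 = q_3, so the answer is 7830/433.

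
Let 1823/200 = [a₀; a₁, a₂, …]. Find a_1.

8

1823 = 9·200 + 23   →  a_0 = 9
200 = 8·23 + 16   →  a_1 = 8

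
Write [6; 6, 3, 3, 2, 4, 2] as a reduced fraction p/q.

8813/1431

Using pₖ = aₖpₖ₋₁ + pₖ₋₂ and qₖ = aₖqₖ₋₁ + qₖ₋₂:
  k=0: a=6, p=6, q=1
  k=1: a=6, p=37, q=6
  k=2: a=3, p=117, q=19
  k=3: a=3, p=388, q=63
  k=4: a=2, p=893, q=145
  k=5: a=4, p=3960, q=643
  k=6: a=2, p=8813, q=1431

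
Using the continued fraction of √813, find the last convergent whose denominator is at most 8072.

√813 = [28; 1, 1, 18, 1, 1, 56, …] (period length 6).
Convergents:
  p_0/q_0 = 28/1
  p_1/q_1 = 29/1
  p_2/q_2 = 57/2
  p_3/q_3 = 1055/37
  p_4/q_4 = 1112/39
  p_5/q_5 = 2167/76
  p_6/q_6 = 122464/4295
  p_7/q_7 = 124631/4371
  p_8/q_8 = 247095/8666
q_7 = 4371 ≤ 8072 < 8666 = q_8, so the answer is 124631/4371.

124631/4371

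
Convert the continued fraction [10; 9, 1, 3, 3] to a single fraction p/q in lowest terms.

1283/127

Using pₖ = aₖpₖ₋₁ + pₖ₋₂ and qₖ = aₖqₖ₋₁ + qₖ₋₂:
  k=0: a=10, p=10, q=1
  k=1: a=9, p=91, q=9
  k=2: a=1, p=101, q=10
  k=3: a=3, p=394, q=39
  k=4: a=3, p=1283, q=127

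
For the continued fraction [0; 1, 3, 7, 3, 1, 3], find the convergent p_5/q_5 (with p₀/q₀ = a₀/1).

91/120

Using pₖ = aₖpₖ₋₁ + pₖ₋₂, qₖ = aₖqₖ₋₁ + qₖ₋₂ (with p₋₁=1, p₋₂=0, q₋₁=0, q₋₂=1):
  k=0: a=0, p=0, q=1
  k=1: a=1, p=1, q=1
  k=2: a=3, p=3, q=4
  k=3: a=7, p=22, q=29
  k=4: a=3, p=69, q=91
  k=5: a=1, p=91, q=120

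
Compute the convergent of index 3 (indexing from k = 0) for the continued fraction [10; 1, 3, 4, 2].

Using pₖ = aₖpₖ₋₁ + pₖ₋₂, qₖ = aₖqₖ₋₁ + qₖ₋₂ (with p₋₁=1, p₋₂=0, q₋₁=0, q₋₂=1):
  k=0: a=10, p=10, q=1
  k=1: a=1, p=11, q=1
  k=2: a=3, p=43, q=4
  k=3: a=4, p=183, q=17

183/17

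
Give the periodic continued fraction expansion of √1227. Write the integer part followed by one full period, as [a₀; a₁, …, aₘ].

a₀ = ⌊√1227⌋ = 35.

[35; 35, 70]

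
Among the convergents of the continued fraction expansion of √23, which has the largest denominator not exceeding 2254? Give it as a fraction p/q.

√23 = [4; 1, 3, 1, 8, …] (period length 4).
Convergents:
  p_0/q_0 = 4/1
  p_1/q_1 = 5/1
  p_2/q_2 = 19/4
  p_3/q_3 = 24/5
  p_4/q_4 = 211/44
  p_5/q_5 = 235/49
  p_6/q_6 = 916/191
  p_7/q_7 = 1151/240
  p_8/q_8 = 10124/2111
  p_9/q_9 = 11275/2351
q_8 = 2111 ≤ 2254 < 2351 = q_9, so the answer is 10124/2111.

10124/2111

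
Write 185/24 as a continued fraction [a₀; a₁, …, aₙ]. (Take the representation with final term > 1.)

185 = 7·24 + 17
24 = 1·17 + 7
17 = 2·7 + 3
7 = 2·3 + 1
3 = 3·1 + 0  (stop)
So 185/24 = [7; 1, 2, 2, 3].

[7; 1, 2, 2, 3]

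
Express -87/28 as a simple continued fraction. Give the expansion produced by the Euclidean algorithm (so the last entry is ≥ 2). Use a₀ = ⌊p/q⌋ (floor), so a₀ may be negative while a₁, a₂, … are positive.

[-4; 1, 8, 3]

-87 = -4×28 + 25
28 = 1×25 + 3
25 = 8×3 + 1
3 = 3×1 + 0  (stop)
So -87/28 = [-4; 1, 8, 3].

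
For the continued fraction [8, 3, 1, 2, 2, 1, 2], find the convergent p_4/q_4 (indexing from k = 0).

Using pₖ = aₖpₖ₋₁ + pₖ₋₂, qₖ = aₖqₖ₋₁ + qₖ₋₂ (with p₋₁=1, p₋₂=0, q₋₁=0, q₋₂=1):
  k=0: a=8, p=8, q=1
  k=1: a=3, p=25, q=3
  k=2: a=1, p=33, q=4
  k=3: a=2, p=91, q=11
  k=4: a=2, p=215, q=26

215/26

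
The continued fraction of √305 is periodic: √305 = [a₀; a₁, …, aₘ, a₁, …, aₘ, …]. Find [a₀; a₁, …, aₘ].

[17; 2, 6, 2, 34]

a₀ = ⌊√305⌋ = 17.
With m₀=0, d₀=1 and mₖ₊₁ = dₖaₖ − mₖ, dₖ₊₁ = (n − mₖ₊₁²)/dₖ, aₖ₊₁ = ⌊(a₀+mₖ₊₁)/dₖ₊₁⌋:
  k=1: m=17, d=16, a=2
  k=2: m=15, d=5, a=6
  k=3: m=15, d=16, a=2
  k=4: m=17, d=1, a=34
d=1 and a=2a₀=34 at k=4, so the next step gives (m, d) = (17, 16) again — its k=1 value — and the period has length 4.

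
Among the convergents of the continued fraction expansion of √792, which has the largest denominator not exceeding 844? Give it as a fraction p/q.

11060/393

√792 = [28; 7, 56, …] (period length 2).
Convergents:
  p_0/q_0 = 28/1
  p_1/q_1 = 197/7
  p_2/q_2 = 11060/393
  p_3/q_3 = 77617/2758
q_2 = 393 ≤ 844 < 2758 = q_3, so the answer is 11060/393.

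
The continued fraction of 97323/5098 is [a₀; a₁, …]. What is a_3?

13

97323 = 19·5098 + 461   →  a_0 = 19
5098 = 11·461 + 27   →  a_1 = 11
461 = 17·27 + 2   →  a_2 = 17
27 = 13·2 + 1   →  a_3 = 13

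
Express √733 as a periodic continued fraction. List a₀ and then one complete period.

[27; 13, 1, 1, 13, 54]

a₀ = ⌊√733⌋ = 27.
With m₀=0, d₀=1 and mₖ₊₁ = dₖaₖ − mₖ, dₖ₊₁ = (n − mₖ₊₁²)/dₖ, aₖ₊₁ = ⌊(a₀+mₖ₊₁)/dₖ₊₁⌋:
  k=1: m=27, d=4, a=13
  k=2: m=25, d=27, a=1
  k=3: m=2, d=27, a=1
  k=4: m=25, d=4, a=13
  k=5: m=27, d=1, a=54
d=1 and a=2a₀=54 at k=5, so the next step gives (m, d) = (27, 4) again — its k=1 value — and the period has length 5.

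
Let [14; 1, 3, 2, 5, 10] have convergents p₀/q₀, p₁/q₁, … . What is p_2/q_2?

59/4

Using pₖ = aₖpₖ₋₁ + pₖ₋₂, qₖ = aₖqₖ₋₁ + qₖ₋₂ (with p₋₁=1, p₋₂=0, q₋₁=0, q₋₂=1):
  k=0: a=14, p=14, q=1
  k=1: a=1, p=15, q=1
  k=2: a=3, p=59, q=4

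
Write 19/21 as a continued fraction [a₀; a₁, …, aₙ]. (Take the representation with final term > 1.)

[0; 1, 9, 2]

19 = 0*21 + 19
21 = 1*19 + 2
19 = 9*2 + 1
2 = 2*1 + 0  (stop)
So 19/21 = [0; 1, 9, 2].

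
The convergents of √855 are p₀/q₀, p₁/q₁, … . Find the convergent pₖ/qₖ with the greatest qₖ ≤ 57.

731/25

√855 = [29; 4, 6, 4, 58, …] (period length 4).
Convergents:
  p_0/q_0 = 29/1
  p_1/q_1 = 117/4
  p_2/q_2 = 731/25
  p_3/q_3 = 3041/104
q_2 = 25 ≤ 57 < 104 = q_3, so the answer is 731/25.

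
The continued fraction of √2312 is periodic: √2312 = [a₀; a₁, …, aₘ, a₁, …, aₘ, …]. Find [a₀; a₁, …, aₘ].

[48; 12, 96]

a₀ = ⌊√2312⌋ = 48.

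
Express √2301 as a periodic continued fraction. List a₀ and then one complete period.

[47; 1, 30, 1, 94]

a₀ = ⌊√2301⌋ = 47.
With m₀=0, d₀=1 and mₖ₊₁ = dₖaₖ − mₖ, dₖ₊₁ = (n − mₖ₊₁²)/dₖ, aₖ₊₁ = ⌊(a₀+mₖ₊₁)/dₖ₊₁⌋:
  k=1: m=47, d=92, a=1
  k=2: m=45, d=3, a=30
  k=3: m=45, d=92, a=1
  k=4: m=47, d=1, a=94
d=1 and a=2a₀=94 at k=4, so the next step gives (m, d) = (47, 92) again — its k=1 value — and the period has length 4.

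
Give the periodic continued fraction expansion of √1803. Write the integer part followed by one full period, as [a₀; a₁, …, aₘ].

[42; 2, 6, 28, 6, 2, 84]

a₀ = ⌊√1803⌋ = 42.
With m₀=0, d₀=1 and mₖ₊₁ = dₖaₖ − mₖ, dₖ₊₁ = (n − mₖ₊₁²)/dₖ, aₖ₊₁ = ⌊(a₀+mₖ₊₁)/dₖ₊₁⌋:
  k=1: m=42, d=39, a=2
  k=2: m=36, d=13, a=6
  k=3: m=42, d=3, a=28
  k=4: m=42, d=13, a=6
  k=5: m=36, d=39, a=2
  k=6: m=42, d=1, a=84
d=1 and a=2a₀=84 at k=6, so the next step gives (m, d) = (42, 39) again — its k=1 value — and the period has length 6.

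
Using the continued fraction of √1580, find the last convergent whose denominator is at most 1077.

37881/953

√1580 = [39; 1, 2, 1, 78, …] (period length 4).
Convergents:
  p_0/q_0 = 39/1
  p_1/q_1 = 40/1
  p_2/q_2 = 119/3
  p_3/q_3 = 159/4
  p_4/q_4 = 12521/315
  p_5/q_5 = 12680/319
  p_6/q_6 = 37881/953
  p_7/q_7 = 50561/1272
q_6 = 953 ≤ 1077 < 1272 = q_7, so the answer is 37881/953.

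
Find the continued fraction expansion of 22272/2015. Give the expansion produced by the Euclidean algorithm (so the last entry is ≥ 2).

22272 = 11*2015 + 107
2015 = 18*107 + 89
107 = 1*89 + 18
89 = 4*18 + 17
18 = 1*17 + 1
17 = 17*1 + 0  (stop)
So 22272/2015 = [11; 18, 1, 4, 1, 17].

[11; 18, 1, 4, 1, 17]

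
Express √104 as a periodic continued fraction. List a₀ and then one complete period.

[10; 5, 20]

a₀ = ⌊√104⌋ = 10.
With m₀=0, d₀=1 and mₖ₊₁ = dₖaₖ − mₖ, dₖ₊₁ = (n − mₖ₊₁²)/dₖ, aₖ₊₁ = ⌊(a₀+mₖ₊₁)/dₖ₊₁⌋:
  k=1: m=10, d=4, a=5
  k=2: m=10, d=1, a=20
d=1 and a=2a₀=20 at k=2, so the next step gives (m, d) = (10, 4) again — its k=1 value — and the period has length 2.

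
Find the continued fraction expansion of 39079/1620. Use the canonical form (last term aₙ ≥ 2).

39079 = 24×1620 + 199
1620 = 8×199 + 28
199 = 7×28 + 3
28 = 9×3 + 1
3 = 3×1 + 0  (stop)
So 39079/1620 = [24; 8, 7, 9, 3].

[24; 8, 7, 9, 3]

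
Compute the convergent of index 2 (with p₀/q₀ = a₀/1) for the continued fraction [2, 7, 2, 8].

Using pₖ = aₖpₖ₋₁ + pₖ₋₂, qₖ = aₖqₖ₋₁ + qₖ₋₂ (with p₋₁=1, p₋₂=0, q₋₁=0, q₋₂=1):
  k=0: a=2, p=2, q=1
  k=1: a=7, p=15, q=7
  k=2: a=2, p=32, q=15

32/15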